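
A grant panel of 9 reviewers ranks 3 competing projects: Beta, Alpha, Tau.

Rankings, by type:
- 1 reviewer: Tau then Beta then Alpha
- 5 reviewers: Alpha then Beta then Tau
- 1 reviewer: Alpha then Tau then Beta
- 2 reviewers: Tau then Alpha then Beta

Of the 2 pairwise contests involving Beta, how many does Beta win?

Beta against each rival (9 reviewers):
Beta vs Alpha: Alpha wins 8–1.
Beta vs Tau: Beta, 5–4.
Beta beats Tau; loses to Alpha — 1 pairwise win.

1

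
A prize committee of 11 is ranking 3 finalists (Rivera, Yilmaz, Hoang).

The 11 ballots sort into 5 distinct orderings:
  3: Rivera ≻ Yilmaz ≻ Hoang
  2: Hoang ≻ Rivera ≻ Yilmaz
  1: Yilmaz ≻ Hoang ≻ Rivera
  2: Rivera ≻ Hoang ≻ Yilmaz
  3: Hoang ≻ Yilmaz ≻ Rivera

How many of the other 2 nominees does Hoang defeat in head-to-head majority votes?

2

Hoang against each rival (11 jurors):
Hoang vs Rivera: Hoang wins 6–5.
Hoang–Yilmaz: Hoang 7–4.
Hoang beats Rivera, Yilmaz — 2 pairwise wins.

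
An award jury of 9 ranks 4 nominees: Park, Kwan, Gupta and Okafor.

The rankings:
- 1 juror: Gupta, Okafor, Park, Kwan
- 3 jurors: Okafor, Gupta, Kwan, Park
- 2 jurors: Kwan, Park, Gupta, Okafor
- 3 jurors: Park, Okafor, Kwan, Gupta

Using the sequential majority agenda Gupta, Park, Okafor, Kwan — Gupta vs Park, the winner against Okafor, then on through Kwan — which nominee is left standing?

Round 1: Gupta vs Park — 4–5, Park advances.
Round 2: Park vs Okafor — 5–4, Park advances.
Round 3: Park vs Kwan — 4–5, Kwan advances.
Kwan survives the agenda.

Kwan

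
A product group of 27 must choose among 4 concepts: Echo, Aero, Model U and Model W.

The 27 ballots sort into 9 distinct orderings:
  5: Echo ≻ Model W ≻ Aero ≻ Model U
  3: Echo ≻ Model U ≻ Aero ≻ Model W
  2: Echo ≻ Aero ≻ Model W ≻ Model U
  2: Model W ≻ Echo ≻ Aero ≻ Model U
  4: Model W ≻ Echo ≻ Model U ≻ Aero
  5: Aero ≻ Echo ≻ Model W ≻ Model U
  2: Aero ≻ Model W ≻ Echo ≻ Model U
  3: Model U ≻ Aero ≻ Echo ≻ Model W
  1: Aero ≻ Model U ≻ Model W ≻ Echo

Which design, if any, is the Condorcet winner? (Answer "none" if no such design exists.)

Echo

Head-to-head results (27 engineers):
Echo–Aero: Echo 16–11.
Echo–Model U: Echo 23–4.
Echo vs Model W: Echo wins 18–9.
Aero–Model U: Aero 17–10.
Aero–Model W: Aero 16–11.
Model U–Model W: Model W 20–7.
Only Echo has no losses; Echo is the Condorcet winner.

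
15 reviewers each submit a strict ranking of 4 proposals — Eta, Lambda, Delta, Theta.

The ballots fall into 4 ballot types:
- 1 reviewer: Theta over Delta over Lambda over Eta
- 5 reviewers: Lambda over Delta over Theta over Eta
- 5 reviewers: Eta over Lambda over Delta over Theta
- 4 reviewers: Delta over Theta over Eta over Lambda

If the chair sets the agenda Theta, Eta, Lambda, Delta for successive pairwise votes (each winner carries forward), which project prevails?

Lambda

Round 1: Theta vs Eta — 10–5, Theta advances.
Round 2: Theta vs Lambda — 5–10, Lambda advances.
Round 3: Lambda vs Delta — 10–5, Lambda advances.
The agenda winner is Lambda.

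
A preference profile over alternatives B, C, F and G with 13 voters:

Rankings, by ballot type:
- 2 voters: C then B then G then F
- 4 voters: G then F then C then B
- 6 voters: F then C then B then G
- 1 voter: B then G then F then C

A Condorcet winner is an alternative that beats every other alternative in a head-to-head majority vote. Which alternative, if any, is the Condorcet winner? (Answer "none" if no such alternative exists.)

none

Pairwise majorities:
B vs C: 1 to 12, C.
B vs F: 2+1 = 3 for B, 10 for F — F by 10–3.
B vs G: 9 to 4, B.
C vs F: C is ranked higher on 2 ballots, F on 11. F wins 11–2.
C vs G: C preferred on 2+6 = 8 ballots; C wins 8–5.
F vs G: 6 for F, 7 for G — G by 7–6.
No alternative is unbeaten: B loses to C; C loses to F; F loses to G; G loses to B. In particular B → G → F → B is a majority cycle — no Condorcet winner exists.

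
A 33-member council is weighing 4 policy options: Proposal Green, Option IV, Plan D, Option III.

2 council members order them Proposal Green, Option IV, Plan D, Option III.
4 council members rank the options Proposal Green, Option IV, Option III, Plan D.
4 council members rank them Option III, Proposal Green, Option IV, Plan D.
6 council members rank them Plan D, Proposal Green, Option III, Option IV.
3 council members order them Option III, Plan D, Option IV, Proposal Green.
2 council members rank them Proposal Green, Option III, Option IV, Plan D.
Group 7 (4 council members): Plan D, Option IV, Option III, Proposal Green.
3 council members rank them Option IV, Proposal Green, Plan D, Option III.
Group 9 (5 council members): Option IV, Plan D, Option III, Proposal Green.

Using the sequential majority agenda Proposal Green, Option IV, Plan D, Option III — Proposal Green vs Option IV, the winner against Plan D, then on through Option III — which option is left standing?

Plan D

Round 1: Proposal Green vs Option IV — 18–15, Proposal Green advances.
Round 2: Proposal Green vs Plan D — 15–18, Plan D advances.
Round 3: Plan D vs Option III — 20–13, Plan D advances.
The agenda winner is Plan D.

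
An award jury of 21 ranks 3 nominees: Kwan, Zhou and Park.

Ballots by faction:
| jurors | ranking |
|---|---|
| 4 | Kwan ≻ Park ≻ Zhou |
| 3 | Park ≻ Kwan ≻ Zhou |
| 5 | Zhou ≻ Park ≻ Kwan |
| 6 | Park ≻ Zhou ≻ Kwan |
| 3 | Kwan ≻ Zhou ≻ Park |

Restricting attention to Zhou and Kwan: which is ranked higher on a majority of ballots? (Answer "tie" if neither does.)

Ballots ranking Zhou above Kwan: 5 + 6 = 11.
Ballots ranking Kwan above Zhou: 21 − 11 = 10.
Zhou wins the head-to-head 11–10.

Zhou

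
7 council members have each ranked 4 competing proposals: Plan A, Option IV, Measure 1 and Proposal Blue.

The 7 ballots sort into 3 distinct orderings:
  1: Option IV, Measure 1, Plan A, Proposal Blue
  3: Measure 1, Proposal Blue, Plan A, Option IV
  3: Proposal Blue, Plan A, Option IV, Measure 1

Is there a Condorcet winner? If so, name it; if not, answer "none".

none

Check each pair by majority over 7 ballots:
Plan A–Option IV: Plan A 6–1.
Plan A vs Measure 1: Measure 1 wins 4–3.
Plan A vs Proposal Blue: Proposal Blue wins 6–1.
Option IV–Measure 1: Option IV 4–3.
Option IV–Proposal Blue: Proposal Blue 6–1.
Measure 1 vs Proposal Blue: Measure 1 wins 4–3.
Every option loses at least once (Plan A loses to Measure 1; Option IV loses to Plan A; Measure 1 loses to Option IV; Proposal Blue loses to Measure 1). The majority relation contains the cycle Plan A beats Option IV beats Measure 1 beats Plan A, so there is no Condorcet winner.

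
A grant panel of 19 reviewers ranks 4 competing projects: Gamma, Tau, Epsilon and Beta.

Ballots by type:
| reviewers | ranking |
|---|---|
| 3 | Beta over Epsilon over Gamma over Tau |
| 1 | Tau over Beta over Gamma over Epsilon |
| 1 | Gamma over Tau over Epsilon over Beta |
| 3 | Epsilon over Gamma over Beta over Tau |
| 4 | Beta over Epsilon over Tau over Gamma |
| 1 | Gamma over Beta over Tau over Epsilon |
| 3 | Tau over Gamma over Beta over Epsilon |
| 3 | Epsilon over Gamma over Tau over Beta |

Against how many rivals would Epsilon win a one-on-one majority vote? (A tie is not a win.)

2

Epsilon against each rival (19 reviewers):
Epsilon vs Gamma: Epsilon is ranked higher on 3+3+4+3 = 13 ballots, Gamma on 6. Epsilon wins 13–6.
Epsilon vs Tau: Epsilon wins 13–6.
Epsilon vs Beta: Epsilon preferred on 1+3+3 = 7 ballots; Beta wins 12–7.
Epsilon beats Gamma, Tau; loses to Beta — 2 pairwise wins.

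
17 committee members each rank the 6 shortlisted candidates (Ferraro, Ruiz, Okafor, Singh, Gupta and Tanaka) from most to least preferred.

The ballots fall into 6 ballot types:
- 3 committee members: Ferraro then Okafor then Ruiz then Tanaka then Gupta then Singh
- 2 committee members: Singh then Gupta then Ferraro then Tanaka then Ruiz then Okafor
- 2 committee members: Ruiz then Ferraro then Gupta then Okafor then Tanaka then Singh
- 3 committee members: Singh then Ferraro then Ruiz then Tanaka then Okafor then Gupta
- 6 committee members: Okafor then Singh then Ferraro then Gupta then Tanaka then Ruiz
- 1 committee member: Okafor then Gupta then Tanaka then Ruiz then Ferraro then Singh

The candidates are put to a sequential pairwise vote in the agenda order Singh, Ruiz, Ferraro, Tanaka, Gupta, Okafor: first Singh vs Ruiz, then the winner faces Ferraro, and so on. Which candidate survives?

Okafor

Round 1: Singh vs Ruiz — 11–6, Singh advances.
Round 2: Singh vs Ferraro — 11–6, Singh advances.
Round 3: Singh vs Tanaka — 11–6, Singh advances.
Round 4: Singh vs Gupta — 11–6, Singh advances.
Round 5: Singh vs Okafor — 5–12, Okafor advances.
The agenda winner is Okafor.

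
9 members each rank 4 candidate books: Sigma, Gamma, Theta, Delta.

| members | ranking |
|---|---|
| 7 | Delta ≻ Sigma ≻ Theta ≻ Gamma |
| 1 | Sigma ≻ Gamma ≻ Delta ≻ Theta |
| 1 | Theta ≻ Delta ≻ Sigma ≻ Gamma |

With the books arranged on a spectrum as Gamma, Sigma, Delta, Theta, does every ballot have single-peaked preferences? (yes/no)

Axis positions: Gamma=1, Sigma=2, Delta=3, Theta=4.
Faction 1 (peak Delta at position 3): ranking walks positions 3-2-4-1, expanding outward from the peak — single-peaked.
Faction 2 (peak Sigma at position 2): ranking walks positions 2-1-3-4, expanding outward from the peak — single-peaked.
Faction 3 (peak Theta at position 4): ranking walks positions 4-3-2-1, expanding outward from the peak — single-peaked.
Every ranking is single-peaked on this axis.

yes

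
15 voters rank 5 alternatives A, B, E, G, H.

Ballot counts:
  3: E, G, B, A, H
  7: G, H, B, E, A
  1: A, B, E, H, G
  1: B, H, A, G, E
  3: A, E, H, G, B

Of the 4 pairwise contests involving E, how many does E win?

1

E against each rival (15 voters):
E vs A: E is ranked higher on 3+7 = 10 ballots, A on 5. E wins 10–5.
E vs B: B wins 9–6.
E vs G: G, 8–7.
E vs H: E is ranked higher on 3+1+3 = 7 ballots, H on 8. H wins 8–7.
E beats A; loses to B, G, H — 1 pairwise win.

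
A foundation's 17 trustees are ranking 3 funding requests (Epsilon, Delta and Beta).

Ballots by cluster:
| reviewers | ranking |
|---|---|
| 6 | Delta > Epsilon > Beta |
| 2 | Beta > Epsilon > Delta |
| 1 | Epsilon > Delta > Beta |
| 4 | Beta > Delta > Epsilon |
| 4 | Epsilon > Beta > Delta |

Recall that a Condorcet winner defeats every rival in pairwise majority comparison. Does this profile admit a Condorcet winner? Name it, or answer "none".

none

Check each pair by majority over 17 ballots:
Epsilon vs Delta: Epsilon preferred on 2+1+4 = 7 ballots; Delta wins 10–7.
Epsilon vs Beta: Epsilon preferred on 6+1+4 = 11 ballots; Epsilon wins 11–6.
Delta vs Beta: Delta preferred on 6+1 = 7 ballots; Beta wins 10–7.
Every project loses at least once (Epsilon loses to Delta; Delta loses to Beta; Beta loses to Epsilon). The majority relation contains the cycle Epsilon → Beta → Delta → Epsilon, so there is no Condorcet winner.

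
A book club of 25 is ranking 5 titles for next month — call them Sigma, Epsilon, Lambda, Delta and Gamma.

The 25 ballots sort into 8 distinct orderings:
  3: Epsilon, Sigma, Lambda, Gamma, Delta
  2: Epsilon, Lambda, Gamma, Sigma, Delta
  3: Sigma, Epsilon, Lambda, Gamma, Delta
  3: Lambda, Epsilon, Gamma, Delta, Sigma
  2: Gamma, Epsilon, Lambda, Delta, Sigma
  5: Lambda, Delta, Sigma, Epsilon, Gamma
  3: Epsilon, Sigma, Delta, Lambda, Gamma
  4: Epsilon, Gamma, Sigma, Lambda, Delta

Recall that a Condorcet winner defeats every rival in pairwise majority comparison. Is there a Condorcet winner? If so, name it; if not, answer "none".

Check each pair by majority over 25 ballots:
Sigma vs Epsilon: 3+5 = 8 for Sigma, 17 for Epsilon — Epsilon by 17–8.
Sigma vs Lambda: Sigma preferred on 3+3+3+4 = 13 ballots; Sigma wins 13–12.
Sigma vs Delta: Sigma is ranked higher on 3+2+3+3+4 = 15 ballots, Delta on 10. Sigma wins 15–10.
Sigma vs Gamma: Sigma preferred on 3+3+5+3 = 14 ballots; Sigma wins 14–11.
Epsilon vs Lambda: 3+2+3+2+3+4 = 17 for Epsilon, 8 for Lambda — Epsilon by 17–8.
Epsilon vs Delta: 20 for Epsilon, 5 for Delta — Epsilon by 20–5.
Epsilon vs Gamma: 23 to 2, Epsilon.
Lambda vs Delta: Lambda preferred on 22 ballots; Lambda wins 22–3.
Lambda vs Gamma: Lambda preferred on 3+2+3+3+5+3 = 19 ballots; Lambda wins 19–6.
Delta vs Gamma: Delta is ranked higher on 5+3 = 8 ballots, Gamma on 17. Gamma wins 17–8.
Epsilon beats each of Sigma, Lambda, Delta, Gamma — Epsilon is the Condorcet winner.

Epsilon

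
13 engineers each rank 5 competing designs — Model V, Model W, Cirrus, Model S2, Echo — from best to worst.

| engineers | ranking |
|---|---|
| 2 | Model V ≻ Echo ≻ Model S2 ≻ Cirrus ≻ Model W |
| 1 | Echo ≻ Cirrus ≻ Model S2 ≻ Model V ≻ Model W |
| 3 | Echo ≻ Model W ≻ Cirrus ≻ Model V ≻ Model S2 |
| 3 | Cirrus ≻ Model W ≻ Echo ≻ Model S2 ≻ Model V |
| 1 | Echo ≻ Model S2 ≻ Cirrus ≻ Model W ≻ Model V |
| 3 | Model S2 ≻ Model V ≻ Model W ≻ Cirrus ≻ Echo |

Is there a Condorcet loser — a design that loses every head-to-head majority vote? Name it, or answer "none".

Pairwise majorities:
Model V vs Model W: Model W, 7–6.
Model V vs Cirrus: Cirrus, 8–5.
Model V vs Model S2: Model V is ranked higher on 2+3 = 5 ballots, Model S2 on 8. Model S2 wins 8–5.
Model V vs Echo: Model V is ranked higher on 2+3 = 5 ballots, Echo on 8. Echo wins 8–5.
Model W–Cirrus: Cirrus 7–6.
Model W vs Model S2: 3+3 = 6 for Model W, 7 for Model S2 — Model S2 by 7–6.
Model W vs Echo: Echo wins 7–6.
Cirrus vs Model S2: Cirrus preferred on 1+3+3 = 7 ballots; Cirrus wins 7–6.
Cirrus vs Echo: Cirrus preferred on 3+3 = 6 ballots; Echo wins 7–6.
Model S2 vs Echo: Model S2 is ranked higher on 3 ballots, Echo on 10. Echo wins 10–3.
Only Model V has no wins; Model V is the Condorcet loser.

Model V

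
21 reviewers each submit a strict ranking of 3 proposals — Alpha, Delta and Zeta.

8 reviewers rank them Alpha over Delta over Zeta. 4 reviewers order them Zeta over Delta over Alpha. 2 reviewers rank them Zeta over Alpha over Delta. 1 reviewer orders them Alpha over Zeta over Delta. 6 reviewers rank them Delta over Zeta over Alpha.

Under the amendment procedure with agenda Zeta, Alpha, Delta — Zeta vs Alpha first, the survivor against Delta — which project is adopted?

Round 1: Zeta vs Alpha — 12–9, Zeta advances.
Round 2: Zeta vs Delta — 7–14, Delta advances.
Delta survives the agenda.

Delta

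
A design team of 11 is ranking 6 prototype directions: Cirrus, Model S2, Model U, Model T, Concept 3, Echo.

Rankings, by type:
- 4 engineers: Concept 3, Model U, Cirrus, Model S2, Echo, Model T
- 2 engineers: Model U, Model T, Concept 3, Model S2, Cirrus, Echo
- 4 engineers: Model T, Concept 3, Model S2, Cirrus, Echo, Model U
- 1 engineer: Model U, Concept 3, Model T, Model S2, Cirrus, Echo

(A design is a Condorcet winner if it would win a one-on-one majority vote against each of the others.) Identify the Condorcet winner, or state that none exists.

none

Head-to-head results (11 engineers):
Cirrus–Model S2: Model S2 7–4.
Cirrus vs Model U: Cirrus preferred on 4 ballots; Model U wins 7–4.
Cirrus vs Model T: 4 to 7, Model T.
Cirrus vs Concept 3: 0 to 11, Concept 3.
Cirrus vs Echo: Cirrus preferred on 4+2+4+1 = 11 ballots; Cirrus wins 11–0.
Model S2 vs Model U: Model S2 is ranked higher on 4 ballots, Model U on 7. Model U wins 7–4.
Model S2 vs Model T: 4 for Model S2, 7 for Model T — Model T by 7–4.
Model S2 vs Concept 3: Concept 3 wins 11–0.
Model S2–Echo: Model S2 11–0.
Model U vs Model T: Model U wins 7–4.
Model U vs Concept 3: 3 to 8, Concept 3.
Model U vs Echo: 4+2+1 = 7 for Model U, 4 for Echo — Model U by 7–4.
Model T vs Concept 3: Model T, 6–5.
Model T vs Echo: Model T, 7–4.
Concept 3 vs Echo: 11 to 0, Concept 3.
No design is unbeaten: Cirrus loses to Model S2; Model S2 loses to Model U; Model U loses to Concept 3; Model T loses to Model U; Concept 3 loses to Model T; Echo loses to Cirrus. In particular Model U > Model T > Concept 3 > Model U is a majority cycle — no Condorcet winner exists.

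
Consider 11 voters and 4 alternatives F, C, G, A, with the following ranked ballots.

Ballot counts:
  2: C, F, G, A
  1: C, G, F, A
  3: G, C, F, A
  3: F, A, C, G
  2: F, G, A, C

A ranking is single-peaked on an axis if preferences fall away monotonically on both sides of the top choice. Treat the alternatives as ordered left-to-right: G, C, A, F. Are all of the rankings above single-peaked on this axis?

no

Axis positions: G=1, C=2, A=3, F=4.
Bloc 1: ranking walks positions 2-4-1-3; F is ranked above A even though A lies between F and the peak C on the axis — preferences dip and rise again. Not single-peaked.
Bloc 2: ranking walks positions 2-1-4-3; F is ranked above A even though A lies between F and the peak C on the axis — preferences dip and rise again. Not single-peaked.
Bloc 3: ranking walks positions 1-2-4-3; F is ranked above A even though A lies between F and the peak G on the axis — preferences dip and rise again. Not single-peaked.
Bloc 4 (peak F at position 4): ranking walks positions 4-3-2-1, expanding outward from the peak — single-peaked.
Bloc 5: ranking walks positions 4-1-3-2; G is ranked above A even though A lies between G and the peak F on the axis — preferences dip and rise again. Not single-peaked.
Bloc 1 violates single-peakedness, so the profile is not single-peaked on this axis.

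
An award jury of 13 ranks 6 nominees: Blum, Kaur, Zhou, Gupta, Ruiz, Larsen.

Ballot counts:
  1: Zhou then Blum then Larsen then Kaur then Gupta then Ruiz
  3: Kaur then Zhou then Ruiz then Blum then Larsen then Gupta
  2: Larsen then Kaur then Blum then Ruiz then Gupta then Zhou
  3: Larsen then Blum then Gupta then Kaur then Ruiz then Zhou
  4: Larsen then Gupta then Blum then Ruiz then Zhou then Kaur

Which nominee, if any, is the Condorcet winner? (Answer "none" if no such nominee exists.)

Larsen

Check each pair by majority over 13 ballots:
Blum vs Kaur: Blum, 8–5.
Blum–Zhou: Blum 9–4.
Blum vs Gupta: Blum, 9–4.
Blum vs Ruiz: Blum, 10–3.
Blum vs Larsen: Larsen, 9–4.
Kaur–Zhou: Kaur 8–5.
Kaur–Gupta: Gupta 7–6.
Kaur vs Ruiz: Kaur wins 9–4.
Kaur vs Larsen: Larsen wins 10–3.
Zhou vs Gupta: Gupta, 9–4.
Zhou vs Ruiz: Ruiz, 9–4.
Zhou–Larsen: Larsen 9–4.
Gupta vs Ruiz: Gupta, 8–5.
Gupta–Larsen: Larsen 13–0.
Ruiz vs Larsen: Larsen, 10–3.
Larsen wins every pairwise contest, so Larsen is the Condorcet winner.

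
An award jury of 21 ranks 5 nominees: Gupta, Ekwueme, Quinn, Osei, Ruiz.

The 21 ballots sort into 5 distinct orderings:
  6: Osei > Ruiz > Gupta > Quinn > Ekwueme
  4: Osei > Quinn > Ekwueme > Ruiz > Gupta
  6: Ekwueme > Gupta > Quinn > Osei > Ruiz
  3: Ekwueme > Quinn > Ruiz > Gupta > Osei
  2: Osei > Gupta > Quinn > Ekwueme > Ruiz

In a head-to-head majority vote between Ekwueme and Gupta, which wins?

Ekwueme

Ballots ranking Ekwueme above Gupta: 4 + 6 + 3 = 13.
Ballots ranking Gupta above Ekwueme: 21 − 13 = 8.
Ekwueme wins the head-to-head 13–8.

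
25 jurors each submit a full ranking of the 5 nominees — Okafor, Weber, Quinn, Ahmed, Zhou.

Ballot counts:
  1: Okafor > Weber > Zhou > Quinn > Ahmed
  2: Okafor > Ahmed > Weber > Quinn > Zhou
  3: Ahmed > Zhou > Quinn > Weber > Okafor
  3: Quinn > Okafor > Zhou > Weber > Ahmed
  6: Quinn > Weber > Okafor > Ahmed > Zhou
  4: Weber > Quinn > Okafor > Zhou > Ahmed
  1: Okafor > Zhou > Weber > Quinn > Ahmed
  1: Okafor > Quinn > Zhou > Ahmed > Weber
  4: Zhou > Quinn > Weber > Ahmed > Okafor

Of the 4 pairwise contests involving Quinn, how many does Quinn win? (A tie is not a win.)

4

Quinn against each rival (25 jurors):
Quinn–Okafor: Quinn 20–5.
Quinn vs Weber: Quinn is ranked higher on 3+3+6+1+4 = 17 ballots, Weber on 8. Quinn wins 17–8.
Quinn vs Ahmed: Quinn is ranked higher on 20 ballots, Ahmed on 5. Quinn wins 20–5.
Quinn vs Zhou: 16 to 9, Quinn.
Quinn beats Okafor, Weber, Ahmed, Zhou — 4 pairwise wins.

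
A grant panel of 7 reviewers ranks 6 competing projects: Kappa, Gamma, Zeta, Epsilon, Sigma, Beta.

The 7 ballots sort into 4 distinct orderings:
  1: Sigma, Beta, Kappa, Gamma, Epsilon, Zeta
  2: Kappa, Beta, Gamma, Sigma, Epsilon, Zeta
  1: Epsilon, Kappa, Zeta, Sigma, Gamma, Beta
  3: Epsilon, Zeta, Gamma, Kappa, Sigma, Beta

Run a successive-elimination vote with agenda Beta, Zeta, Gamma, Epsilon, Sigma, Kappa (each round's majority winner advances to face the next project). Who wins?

Round 1: Beta vs Zeta — 3–4, Zeta advances.
Round 2: Zeta vs Gamma — 4–3, Zeta advances.
Round 3: Zeta vs Epsilon — 0–7, Epsilon advances.
Round 4: Epsilon vs Sigma — 4–3, Epsilon advances.
Round 5: Epsilon vs Kappa — 4–3, Epsilon advances.
The agenda winner is Epsilon.

Epsilon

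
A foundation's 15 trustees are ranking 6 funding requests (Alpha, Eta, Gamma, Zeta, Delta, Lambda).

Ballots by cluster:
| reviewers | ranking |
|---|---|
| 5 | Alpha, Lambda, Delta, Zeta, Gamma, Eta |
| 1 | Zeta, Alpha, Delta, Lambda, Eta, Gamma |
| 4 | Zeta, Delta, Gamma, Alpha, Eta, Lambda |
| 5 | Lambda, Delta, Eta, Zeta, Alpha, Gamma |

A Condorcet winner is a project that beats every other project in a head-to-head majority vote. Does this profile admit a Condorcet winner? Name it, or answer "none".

Check each pair by majority over 15 ballots:
Alpha vs Eta: Alpha wins 10–5.
Alpha–Gamma: Alpha 11–4.
Alpha–Zeta: Zeta 10–5.
Alpha vs Delta: Delta, 9–6.
Alpha–Lambda: Alpha 10–5.
Eta–Gamma: Gamma 9–6.
Eta vs Zeta: Zeta wins 10–5.
Eta–Delta: Delta 15–0.
Eta vs Lambda: Lambda wins 11–4.
Gamma vs Zeta: Zeta, 15–0.
Gamma vs Delta: Delta wins 15–0.
Gamma vs Lambda: Lambda, 11–4.
Zeta–Delta: Delta 10–5.
Zeta vs Lambda: Lambda, 10–5.
Delta vs Lambda: Lambda wins 10–5.
Every project loses at least once (Alpha loses to Zeta; Eta loses to Alpha; Gamma loses to Alpha; Zeta loses to Delta; Delta loses to Lambda; Lambda loses to Alpha). The majority relation contains the cycle Alpha beats Lambda beats Zeta beats Alpha, so there is no Condorcet winner.

none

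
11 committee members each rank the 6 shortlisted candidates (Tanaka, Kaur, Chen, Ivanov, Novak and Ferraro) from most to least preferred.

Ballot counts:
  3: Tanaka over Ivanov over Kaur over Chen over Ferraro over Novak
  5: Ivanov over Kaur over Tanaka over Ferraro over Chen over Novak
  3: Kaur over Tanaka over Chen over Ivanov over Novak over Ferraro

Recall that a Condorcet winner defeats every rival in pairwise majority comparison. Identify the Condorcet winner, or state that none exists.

Head-to-head results (11 committee members):
Tanaka vs Kaur: 3 to 8, Kaur.
Tanaka vs Chen: Tanaka is ranked higher on 3+5+3 = 11 ballots, Chen on 0. Tanaka wins 11–0.
Tanaka vs Ivanov: 6 to 5, Tanaka.
Tanaka vs Novak: Tanaka preferred on 3+5+3 = 11 ballots; Tanaka wins 11–0.
Tanaka vs Ferraro: 3+5+3 = 11 for Tanaka, 0 for Ferraro — Tanaka by 11–0.
Kaur vs Chen: 3+5+3 = 11 for Kaur, 0 for Chen — Kaur by 11–0.
Kaur vs Ivanov: Kaur preferred on 3 ballots; Ivanov wins 8–3.
Kaur vs Novak: 3+5+3 = 11 for Kaur, 0 for Novak — Kaur by 11–0.
Kaur vs Ferraro: 11 to 0, Kaur.
Chen vs Ivanov: Chen preferred on 3 ballots; Ivanov wins 8–3.
Chen vs Novak: 3+5+3 = 11 for Chen, 0 for Novak — Chen by 11–0.
Chen vs Ferraro: Chen preferred on 3+3 = 6 ballots; Chen wins 6–5.
Ivanov vs Novak: 11 to 0, Ivanov.
Ivanov vs Ferraro: Ivanov preferred on 3+5+3 = 11 ballots; Ivanov wins 11–0.
Novak vs Ferraro: Novak is ranked higher on 3 ballots, Ferraro on 8. Ferraro wins 8–3.
Each candidate drops at least one matchup (Tanaka loses to Kaur; Kaur loses to Ivanov; Chen loses to Tanaka; Ivanov loses to Tanaka; Novak loses to Tanaka; Ferraro loses to Tanaka); the cycle Tanaka > Ivanov > Kaur > Tanaka rules out a Condorcet winner.

none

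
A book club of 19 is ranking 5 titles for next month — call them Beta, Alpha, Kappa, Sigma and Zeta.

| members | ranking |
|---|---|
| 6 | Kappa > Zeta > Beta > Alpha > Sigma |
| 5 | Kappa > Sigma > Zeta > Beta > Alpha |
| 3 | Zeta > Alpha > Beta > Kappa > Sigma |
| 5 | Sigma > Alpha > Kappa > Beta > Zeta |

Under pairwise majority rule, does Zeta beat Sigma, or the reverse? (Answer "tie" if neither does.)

Ballots ranking Zeta above Sigma: 6 + 3 = 9.
Ballots ranking Sigma above Zeta: 19 − 9 = 10.
Sigma wins the head-to-head 10–9.

Sigma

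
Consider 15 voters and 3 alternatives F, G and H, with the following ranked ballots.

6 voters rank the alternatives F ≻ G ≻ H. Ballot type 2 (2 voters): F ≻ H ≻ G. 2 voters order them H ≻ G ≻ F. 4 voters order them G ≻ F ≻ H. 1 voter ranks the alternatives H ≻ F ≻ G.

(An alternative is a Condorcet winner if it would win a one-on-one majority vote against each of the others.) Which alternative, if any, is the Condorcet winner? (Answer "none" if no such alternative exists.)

F

Check each pair by majority over 15 ballots:
F vs G: F is ranked higher on 6+2+1 = 9 ballots, G on 6. F wins 9–6.
F vs H: F, 12–3.
G vs H: G, 10–5.
Only F has no losses; F is the Condorcet winner.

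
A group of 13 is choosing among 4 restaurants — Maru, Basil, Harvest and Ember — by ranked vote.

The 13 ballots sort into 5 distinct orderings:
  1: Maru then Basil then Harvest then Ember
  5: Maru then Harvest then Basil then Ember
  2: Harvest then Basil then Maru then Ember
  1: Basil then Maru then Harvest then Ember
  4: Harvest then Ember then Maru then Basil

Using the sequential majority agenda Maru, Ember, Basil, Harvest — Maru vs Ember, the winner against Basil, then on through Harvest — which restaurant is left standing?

Maru

Round 1: Maru vs Ember — 9–4, Maru advances.
Round 2: Maru vs Basil — 10–3, Maru advances.
Round 3: Maru vs Harvest — 7–6, Maru advances.
Maru survives the agenda.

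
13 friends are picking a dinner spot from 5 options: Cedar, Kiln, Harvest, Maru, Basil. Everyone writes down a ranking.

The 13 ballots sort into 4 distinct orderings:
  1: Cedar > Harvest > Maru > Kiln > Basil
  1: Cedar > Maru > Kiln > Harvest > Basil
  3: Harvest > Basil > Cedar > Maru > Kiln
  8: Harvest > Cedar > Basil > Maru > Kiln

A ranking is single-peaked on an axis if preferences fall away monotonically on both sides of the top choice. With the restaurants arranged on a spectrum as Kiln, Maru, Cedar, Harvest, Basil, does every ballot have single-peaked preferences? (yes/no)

yes

Axis positions: Kiln=1, Maru=2, Cedar=3, Harvest=4, Basil=5.
Group 1 (peak Cedar at position 3): ranking walks positions 3-4-2-1-5, expanding outward from the peak — single-peaked.
Group 2 (peak Cedar at position 3): ranking walks positions 3-2-1-4-5, expanding outward from the peak — single-peaked.
Group 3 (peak Harvest at position 4): ranking walks positions 4-5-3-2-1, expanding outward from the peak — single-peaked.
Group 4 (peak Harvest at position 4): ranking walks positions 4-3-5-2-1, expanding outward from the peak — single-peaked.
Every ranking is single-peaked on this axis.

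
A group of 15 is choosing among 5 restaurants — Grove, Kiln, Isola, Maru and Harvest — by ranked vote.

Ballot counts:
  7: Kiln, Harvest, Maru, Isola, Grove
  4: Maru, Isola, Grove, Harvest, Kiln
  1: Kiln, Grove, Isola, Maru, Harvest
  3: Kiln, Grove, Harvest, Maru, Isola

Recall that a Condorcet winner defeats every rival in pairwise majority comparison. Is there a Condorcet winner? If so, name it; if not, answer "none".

Kiln

Check each pair by majority over 15 ballots:
Grove vs Kiln: Kiln wins 11–4.
Grove vs Isola: Isola wins 11–4.
Grove–Maru: Maru 11–4.
Grove vs Harvest: Grove, 8–7.
Kiln vs Isola: Kiln, 11–4.
Kiln vs Maru: Kiln wins 11–4.
Kiln–Harvest: Kiln 11–4.
Isola vs Maru: Maru, 14–1.
Isola–Harvest: Harvest 10–5.
Maru–Harvest: Harvest 10–5.
Kiln beats each of Grove, Isola, Maru, Harvest — Kiln is the Condorcet winner.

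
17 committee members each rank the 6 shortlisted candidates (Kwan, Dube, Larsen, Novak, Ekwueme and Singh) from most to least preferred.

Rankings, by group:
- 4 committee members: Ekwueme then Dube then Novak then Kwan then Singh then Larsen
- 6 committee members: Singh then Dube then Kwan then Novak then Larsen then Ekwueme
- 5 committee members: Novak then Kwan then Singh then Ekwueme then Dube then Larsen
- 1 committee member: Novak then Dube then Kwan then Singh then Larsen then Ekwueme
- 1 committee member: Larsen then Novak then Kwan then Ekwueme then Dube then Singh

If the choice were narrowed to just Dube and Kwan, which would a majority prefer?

Ballots ranking Dube above Kwan: 4 + 6 + 1 = 11.
Ballots ranking Kwan above Dube: 17 − 11 = 6.
Dube wins the head-to-head 11–6.

Dube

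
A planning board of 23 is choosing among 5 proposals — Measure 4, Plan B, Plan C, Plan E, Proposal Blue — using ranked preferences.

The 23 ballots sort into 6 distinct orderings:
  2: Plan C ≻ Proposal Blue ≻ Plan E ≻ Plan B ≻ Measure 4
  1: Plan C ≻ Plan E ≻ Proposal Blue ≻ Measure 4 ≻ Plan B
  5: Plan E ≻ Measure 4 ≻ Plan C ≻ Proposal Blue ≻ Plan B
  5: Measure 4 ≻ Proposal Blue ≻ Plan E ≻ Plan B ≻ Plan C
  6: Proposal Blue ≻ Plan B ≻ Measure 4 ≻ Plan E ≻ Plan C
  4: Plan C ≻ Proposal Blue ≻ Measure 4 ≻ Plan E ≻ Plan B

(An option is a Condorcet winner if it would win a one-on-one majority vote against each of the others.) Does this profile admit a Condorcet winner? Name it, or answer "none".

Head-to-head results (23 council members):
Measure 4 vs Plan B: Measure 4 is ranked higher on 1+5+5+4 = 15 ballots, Plan B on 8. Measure 4 wins 15–8.
Measure 4 vs Plan C: 5+5+6 = 16 for Measure 4, 7 for Plan C — Measure 4 by 16–7.
Measure 4–Plan E: Measure 4 15–8.
Measure 4 vs Proposal Blue: Proposal Blue wins 13–10.
Plan B vs Plan C: Plan C, 12–11.
Plan B–Plan E: Plan E 17–6.
Plan B vs Proposal Blue: Proposal Blue wins 23–0.
Plan C–Plan E: Plan E 16–7.
Plan C–Proposal Blue: Plan C 12–11.
Plan E vs Proposal Blue: Plan E is ranked higher on 1+5 = 6 ballots, Proposal Blue on 17. Proposal Blue wins 17–6.
Each option drops at least one matchup (Measure 4 loses to Proposal Blue; Plan B loses to Measure 4; Plan C loses to Measure 4; Plan E loses to Measure 4; Proposal Blue loses to Plan C); the cycle Measure 4 > Plan C > Proposal Blue > Measure 4 rules out a Condorcet winner.

none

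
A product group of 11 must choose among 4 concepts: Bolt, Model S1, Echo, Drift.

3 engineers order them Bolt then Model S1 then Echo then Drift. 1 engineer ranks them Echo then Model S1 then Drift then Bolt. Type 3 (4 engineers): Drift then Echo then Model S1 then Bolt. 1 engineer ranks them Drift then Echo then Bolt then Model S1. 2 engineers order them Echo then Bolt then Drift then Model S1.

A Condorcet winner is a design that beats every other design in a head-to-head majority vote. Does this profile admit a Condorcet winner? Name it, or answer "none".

Head-to-head results (11 engineers):
Bolt vs Model S1: Bolt wins 6–5.
Bolt vs Echo: Echo wins 8–3.
Bolt vs Drift: Drift wins 6–5.
Model S1–Echo: Echo 8–3.
Model S1 vs Drift: Drift wins 7–4.
Echo vs Drift: Echo wins 6–5.
Echo wins every pairwise contest, so Echo is the Condorcet winner.

Echo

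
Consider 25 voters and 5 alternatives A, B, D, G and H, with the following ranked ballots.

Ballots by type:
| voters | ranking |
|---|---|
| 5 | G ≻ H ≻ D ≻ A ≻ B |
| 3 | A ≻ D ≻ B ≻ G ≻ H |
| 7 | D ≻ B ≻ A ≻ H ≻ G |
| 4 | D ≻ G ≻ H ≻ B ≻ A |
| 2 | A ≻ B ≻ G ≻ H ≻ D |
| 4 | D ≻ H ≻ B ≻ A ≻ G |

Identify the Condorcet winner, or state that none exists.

Pairwise majorities:
A vs B: A is ranked higher on 5+3+2 = 10 ballots, B on 15. B wins 15–10.
A vs D: 3+2 = 5 for A, 20 for D — D by 20–5.
A vs G: A preferred on 3+7+2+4 = 16 ballots; A wins 16–9.
A vs H: 3+7+2 = 12 for A, 13 for H — H by 13–12.
B vs D: B is ranked higher on 2 ballots, D on 23. D wins 23–2.
B vs G: B preferred on 3+7+2+4 = 16 ballots; B wins 16–9.
B vs H: 3+7+2 = 12 for B, 13 for H — H by 13–12.
D vs G: 3+7+4+4 = 18 for D, 7 for G — D by 18–7.
D vs H: D preferred on 3+7+4+4 = 18 ballots; D wins 18–7.
G vs H: 14 to 11, G.
D defeats every rival head-to-head and is the Condorcet winner.

D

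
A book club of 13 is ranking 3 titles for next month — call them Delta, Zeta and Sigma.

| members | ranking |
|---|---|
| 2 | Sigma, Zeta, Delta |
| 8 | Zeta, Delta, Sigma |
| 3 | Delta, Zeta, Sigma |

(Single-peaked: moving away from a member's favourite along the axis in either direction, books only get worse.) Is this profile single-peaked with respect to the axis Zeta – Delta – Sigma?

no

Axis positions: Zeta=1, Delta=2, Sigma=3.
Ballot type 1: ranking walks positions 3-1-2; Zeta is ranked above Delta even though Delta lies between Zeta and the peak Sigma on the axis — preferences dip and rise again. Not single-peaked.
Ballot type 2 (peak Zeta at position 1): ranking walks positions 1-2-3, expanding outward from the peak — single-peaked.
Ballot type 3 (peak Delta at position 2): ranking walks positions 2-1-3, expanding outward from the peak — single-peaked.
Ballot type 1 violates single-peakedness, so the profile is not single-peaked on this axis.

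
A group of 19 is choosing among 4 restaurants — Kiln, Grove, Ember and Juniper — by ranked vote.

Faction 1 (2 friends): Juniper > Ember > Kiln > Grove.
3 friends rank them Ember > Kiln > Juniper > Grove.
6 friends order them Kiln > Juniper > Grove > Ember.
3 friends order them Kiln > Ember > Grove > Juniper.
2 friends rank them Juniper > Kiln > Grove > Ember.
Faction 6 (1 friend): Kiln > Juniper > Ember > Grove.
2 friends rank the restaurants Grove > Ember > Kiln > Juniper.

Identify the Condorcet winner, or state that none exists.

Kiln

Head-to-head results (19 friends):
Kiln vs Grove: Kiln is ranked higher on 2+3+6+3+2+1 = 17 ballots, Grove on 2. Kiln wins 17–2.
Kiln vs Ember: 12 to 7, Kiln.
Kiln vs Juniper: Kiln preferred on 3+6+3+1+2 = 15 ballots; Kiln wins 15–4.
Grove vs Ember: 6+2+2 = 10 for Grove, 9 for Ember — Grove by 10–9.
Grove vs Juniper: Grove is ranked higher on 3+2 = 5 ballots, Juniper on 14. Juniper wins 14–5.
Ember vs Juniper: Ember preferred on 3+3+2 = 8 ballots; Juniper wins 11–8.
Kiln wins every pairwise contest, so Kiln is the Condorcet winner.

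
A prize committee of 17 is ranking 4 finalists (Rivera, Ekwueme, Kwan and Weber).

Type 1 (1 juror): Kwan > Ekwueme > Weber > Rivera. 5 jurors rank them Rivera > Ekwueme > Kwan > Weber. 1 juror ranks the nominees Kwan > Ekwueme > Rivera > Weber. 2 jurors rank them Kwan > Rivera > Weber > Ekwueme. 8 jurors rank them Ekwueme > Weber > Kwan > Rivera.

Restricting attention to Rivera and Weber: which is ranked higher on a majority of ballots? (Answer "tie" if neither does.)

Ballots ranking Rivera above Weber: 5 + 1 + 2 = 8.
Ballots ranking Weber above Rivera: 17 − 8 = 9.
Weber wins the head-to-head 9–8.

Weber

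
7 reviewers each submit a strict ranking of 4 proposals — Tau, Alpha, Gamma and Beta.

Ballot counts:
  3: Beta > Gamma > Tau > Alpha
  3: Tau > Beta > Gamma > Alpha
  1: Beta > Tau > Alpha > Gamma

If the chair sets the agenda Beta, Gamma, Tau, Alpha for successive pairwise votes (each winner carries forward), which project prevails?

Round 1: Beta vs Gamma — 7–0, Beta advances.
Round 2: Beta vs Tau — 4–3, Beta advances.
Round 3: Beta vs Alpha — 7–0, Beta advances.
The agenda winner is Beta.

Beta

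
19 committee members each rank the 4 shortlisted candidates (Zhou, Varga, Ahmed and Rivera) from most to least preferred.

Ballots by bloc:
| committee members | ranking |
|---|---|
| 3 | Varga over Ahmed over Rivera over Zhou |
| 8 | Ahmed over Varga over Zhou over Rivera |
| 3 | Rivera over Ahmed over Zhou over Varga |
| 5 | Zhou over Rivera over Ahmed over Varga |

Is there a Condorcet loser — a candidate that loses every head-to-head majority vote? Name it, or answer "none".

Pairwise majorities:
Zhou vs Varga: 8 to 11, Varga.
Zhou vs Ahmed: 5 for Zhou, 14 for Ahmed — Ahmed by 14–5.
Zhou vs Rivera: 13 to 6, Zhou.
Varga vs Ahmed: Varga preferred on 3 ballots; Ahmed wins 16–3.
Varga vs Rivera: Varga, 11–8.
Ahmed vs Rivera: Ahmed, 11–8.
Rivera loses to every other candidate — it is the Condorcet loser.

Rivera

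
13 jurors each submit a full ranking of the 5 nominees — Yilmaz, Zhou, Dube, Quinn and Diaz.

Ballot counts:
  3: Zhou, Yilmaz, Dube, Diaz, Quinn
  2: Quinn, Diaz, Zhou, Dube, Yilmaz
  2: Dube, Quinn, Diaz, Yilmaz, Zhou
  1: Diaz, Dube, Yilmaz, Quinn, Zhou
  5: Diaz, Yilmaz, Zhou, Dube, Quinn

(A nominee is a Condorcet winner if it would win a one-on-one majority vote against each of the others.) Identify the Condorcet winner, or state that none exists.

Pairwise majorities:
Yilmaz vs Zhou: Yilmaz is ranked higher on 2+1+5 = 8 ballots, Zhou on 5. Yilmaz wins 8–5.
Yilmaz vs Dube: Yilmaz is ranked higher on 3+5 = 8 ballots, Dube on 5. Yilmaz wins 8–5.
Yilmaz vs Quinn: 3+1+5 = 9 for Yilmaz, 4 for Quinn — Yilmaz by 9–4.
Yilmaz–Diaz: Diaz 10–3.
Zhou vs Dube: 10 to 3, Zhou.
Zhou vs Quinn: Zhou is ranked higher on 3+5 = 8 ballots, Quinn on 5. Zhou wins 8–5.
Zhou vs Diaz: 3 for Zhou, 10 for Diaz — Diaz by 10–3.
Dube–Quinn: Dube 11–2.
Dube–Diaz: Diaz 8–5.
Quinn–Diaz: Diaz 9–4.
Diaz wins every pairwise contest, so Diaz is the Condorcet winner.

Diaz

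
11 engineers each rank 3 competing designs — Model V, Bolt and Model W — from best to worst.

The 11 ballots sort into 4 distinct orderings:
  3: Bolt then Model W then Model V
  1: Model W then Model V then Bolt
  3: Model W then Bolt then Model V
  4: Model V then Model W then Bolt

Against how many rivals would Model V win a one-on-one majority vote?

0

Model V against each rival (11 engineers):
Model V vs Bolt: Bolt, 6–5.
Model V–Model W: Model W 7–4.
Model V beats no one; loses to Bolt, Model W — 0 pairwise wins.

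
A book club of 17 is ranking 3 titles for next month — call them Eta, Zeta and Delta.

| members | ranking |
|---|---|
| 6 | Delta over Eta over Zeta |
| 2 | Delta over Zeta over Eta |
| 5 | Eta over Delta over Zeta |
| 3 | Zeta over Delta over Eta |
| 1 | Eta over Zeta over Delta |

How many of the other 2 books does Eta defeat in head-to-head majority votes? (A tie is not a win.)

1

Eta against each rival (17 members):
Eta vs Zeta: Eta, 12–5.
Eta–Delta: Delta 11–6.
Eta beats Zeta; loses to Delta — 1 pairwise win.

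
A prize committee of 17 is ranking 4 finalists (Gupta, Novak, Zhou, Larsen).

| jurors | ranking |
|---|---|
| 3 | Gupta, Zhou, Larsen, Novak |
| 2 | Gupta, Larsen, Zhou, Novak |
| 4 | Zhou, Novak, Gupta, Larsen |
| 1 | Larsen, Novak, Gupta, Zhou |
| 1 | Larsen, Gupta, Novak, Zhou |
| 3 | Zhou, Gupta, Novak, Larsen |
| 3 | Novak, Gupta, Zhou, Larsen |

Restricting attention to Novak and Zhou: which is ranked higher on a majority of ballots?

Ballots ranking Novak above Zhou: 1 + 1 + 3 = 5.
Ballots ranking Zhou above Novak: 17 − 5 = 12.
Zhou wins the head-to-head 12–5.

Zhou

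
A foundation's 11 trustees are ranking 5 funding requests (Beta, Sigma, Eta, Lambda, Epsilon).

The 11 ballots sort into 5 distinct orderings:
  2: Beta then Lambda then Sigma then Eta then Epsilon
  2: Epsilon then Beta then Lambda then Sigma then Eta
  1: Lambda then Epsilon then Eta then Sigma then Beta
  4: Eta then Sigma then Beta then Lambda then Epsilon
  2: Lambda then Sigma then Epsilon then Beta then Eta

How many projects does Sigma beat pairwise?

3

Sigma against each rival (11 reviewers):
Sigma–Beta: Sigma 7–4.
Sigma vs Eta: Sigma is ranked higher on 2+2+2 = 6 ballots, Eta on 5. Sigma wins 6–5.
Sigma vs Lambda: 4 to 7, Lambda.
Sigma vs Epsilon: 8 to 3, Sigma.
Sigma beats Beta, Eta, Epsilon; loses to Lambda — 3 pairwise wins.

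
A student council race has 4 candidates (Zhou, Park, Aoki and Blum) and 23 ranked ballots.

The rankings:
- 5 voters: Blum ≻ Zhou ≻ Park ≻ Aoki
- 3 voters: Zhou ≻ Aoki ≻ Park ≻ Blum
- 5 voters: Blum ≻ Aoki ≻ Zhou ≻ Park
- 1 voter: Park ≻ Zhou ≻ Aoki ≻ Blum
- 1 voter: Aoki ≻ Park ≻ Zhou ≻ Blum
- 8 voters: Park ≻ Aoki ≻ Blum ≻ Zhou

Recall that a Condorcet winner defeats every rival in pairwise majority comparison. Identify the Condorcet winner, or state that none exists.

none

Head-to-head results (23 voters):
Zhou vs Park: Zhou is ranked higher on 5+3+5 = 13 ballots, Park on 10. Zhou wins 13–10.
Zhou vs Aoki: Zhou is ranked higher on 5+3+1 = 9 ballots, Aoki on 14. Aoki wins 14–9.
Zhou vs Blum: 5 to 18, Blum.
Park vs Aoki: Park is ranked higher on 5+1+8 = 14 ballots, Aoki on 9. Park wins 14–9.
Park vs Blum: 13 to 10, Park.
Aoki vs Blum: 3+1+1+8 = 13 for Aoki, 10 for Blum — Aoki by 13–10.
Every candidate loses at least once (Zhou loses to Aoki; Park loses to Zhou; Aoki loses to Park; Blum loses to Park). The majority relation contains the cycle Zhou > Park > Aoki > Zhou, so there is no Condorcet winner.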